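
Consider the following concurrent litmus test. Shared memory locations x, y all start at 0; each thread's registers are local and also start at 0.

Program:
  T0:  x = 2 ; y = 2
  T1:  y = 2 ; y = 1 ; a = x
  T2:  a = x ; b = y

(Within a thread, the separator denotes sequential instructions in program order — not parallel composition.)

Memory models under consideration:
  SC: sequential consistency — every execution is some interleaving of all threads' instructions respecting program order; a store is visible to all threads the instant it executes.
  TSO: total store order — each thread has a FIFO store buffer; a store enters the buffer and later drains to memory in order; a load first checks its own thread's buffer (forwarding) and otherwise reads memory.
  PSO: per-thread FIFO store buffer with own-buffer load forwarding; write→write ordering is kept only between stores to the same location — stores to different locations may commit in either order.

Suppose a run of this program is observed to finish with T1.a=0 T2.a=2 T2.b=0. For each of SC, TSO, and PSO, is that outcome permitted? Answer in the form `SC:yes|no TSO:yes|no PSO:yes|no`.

outcome vector order: (T1.a,T2.a,T2.b)
SC: 11 outcomes — {0/0/0, 0/0/1, 0/0/2, 0/2/1, 0/2/2, 2/0/0, 2/0/1, 2/0/2, 2/2/0, 2/2/1, 2/2/2}
TSO: 12 outcomes — {0/0/0, 0/0/1, 0/0/2, 0/2/0, 0/2/1, 0/2/2, 2/0/0, 2/0/1, 2/0/2, 2/2/0, 2/2/1, 2/2/2}
PSO: 12 outcomes — {0/0/0, 0/0/1, 0/0/2, 0/2/0, 0/2/1, 0/2/2, 2/0/0, 2/0/1, 2/0/2, 2/2/0, 2/2/1, 2/2/2}
target 0/2/0 ∈ {TSO,PSO}

SC:no TSO:yes PSO:yes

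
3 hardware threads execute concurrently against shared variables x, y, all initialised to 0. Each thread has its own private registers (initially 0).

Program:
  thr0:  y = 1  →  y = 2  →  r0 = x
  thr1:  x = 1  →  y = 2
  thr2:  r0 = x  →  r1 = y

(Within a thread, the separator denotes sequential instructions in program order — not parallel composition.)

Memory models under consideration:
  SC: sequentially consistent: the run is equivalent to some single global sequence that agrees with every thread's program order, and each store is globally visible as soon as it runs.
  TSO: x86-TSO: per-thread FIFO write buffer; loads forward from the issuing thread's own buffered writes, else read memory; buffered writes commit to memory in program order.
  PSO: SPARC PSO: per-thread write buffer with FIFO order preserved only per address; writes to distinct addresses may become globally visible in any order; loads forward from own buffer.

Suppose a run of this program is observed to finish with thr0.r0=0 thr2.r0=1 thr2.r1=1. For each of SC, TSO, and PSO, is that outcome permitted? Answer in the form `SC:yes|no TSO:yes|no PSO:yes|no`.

outcome vector order: (thr0.r0,thr2.r0,thr2.r1)
[SC] allowed = {(0,0,0) (0,0,1) (0,0,2) (0,1,2) (1,0,0) (1,0,1) (1,0,2) (1,1,0) (1,1,1) (1,1,2)}
[TSO] allowed = {(0,0,0) (0,0,1) (0,0,2) (0,1,0) (0,1,1) (0,1,2) (1,0,0) (1,0,1) (1,0,2) (1,1,0) (1,1,1) (1,1,2)}
[PSO] allowed = {(0,0,0) (0,0,1) (0,0,2) (0,1,0) (0,1,1) (0,1,2) (1,0,0) (1,0,1) (1,0,2) (1,1,0) (1,1,1) (1,1,2)}
target (0,1,1) ∈ {TSO,PSO}

SC:no TSO:yes PSO:yes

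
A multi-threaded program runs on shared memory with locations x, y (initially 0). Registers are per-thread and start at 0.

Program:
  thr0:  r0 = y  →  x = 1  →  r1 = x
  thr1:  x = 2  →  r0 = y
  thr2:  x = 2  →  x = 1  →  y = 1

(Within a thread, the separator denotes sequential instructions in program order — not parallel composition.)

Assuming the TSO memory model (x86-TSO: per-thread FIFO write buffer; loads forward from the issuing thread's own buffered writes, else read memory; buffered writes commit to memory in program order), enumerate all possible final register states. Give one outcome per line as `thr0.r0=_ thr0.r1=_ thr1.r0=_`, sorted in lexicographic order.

thr0.r0=0 thr0.r1=1 thr1.r0=0
thr0.r0=0 thr0.r1=1 thr1.r0=1
thr0.r0=0 thr0.r1=2 thr1.r0=0
thr0.r0=0 thr0.r1=2 thr1.r0=1
thr0.r0=1 thr0.r1=1 thr1.r0=0
thr0.r0=1 thr0.r1=1 thr1.r0=1
thr0.r0=1 thr0.r1=2 thr1.r0=0
thr0.r0=1 thr0.r1=2 thr1.r0=1

outcome vector order: (thr0.r0,thr0.r1,thr1.r0)
|TSO outcomes| = 8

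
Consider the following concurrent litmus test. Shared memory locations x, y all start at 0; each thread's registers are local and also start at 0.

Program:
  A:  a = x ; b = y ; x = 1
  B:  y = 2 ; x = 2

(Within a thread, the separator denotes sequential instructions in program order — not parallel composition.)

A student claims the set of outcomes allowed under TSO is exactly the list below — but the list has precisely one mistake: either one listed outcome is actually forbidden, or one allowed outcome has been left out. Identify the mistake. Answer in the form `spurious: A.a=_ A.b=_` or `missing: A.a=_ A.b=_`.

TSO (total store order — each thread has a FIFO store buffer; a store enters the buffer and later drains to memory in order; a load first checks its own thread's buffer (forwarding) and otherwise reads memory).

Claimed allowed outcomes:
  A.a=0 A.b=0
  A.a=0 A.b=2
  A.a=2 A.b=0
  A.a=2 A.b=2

spurious: A.a=2 A.b=0

outcome vector order: (A.a,A.b)
[TSO] allowed = {00; 02; 22}
claimed∖TSO = {20}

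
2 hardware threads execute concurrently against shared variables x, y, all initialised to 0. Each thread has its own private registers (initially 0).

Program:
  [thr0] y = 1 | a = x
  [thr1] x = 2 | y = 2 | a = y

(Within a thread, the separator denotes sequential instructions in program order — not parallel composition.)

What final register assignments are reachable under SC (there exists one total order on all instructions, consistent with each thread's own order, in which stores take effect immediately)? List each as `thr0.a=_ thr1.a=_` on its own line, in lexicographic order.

thr0.a=0 thr1.a=2
thr0.a=2 thr1.a=1
thr0.a=2 thr1.a=2

outcome vector order: (thr0.a,thr1.a)
|SC outcomes| = 3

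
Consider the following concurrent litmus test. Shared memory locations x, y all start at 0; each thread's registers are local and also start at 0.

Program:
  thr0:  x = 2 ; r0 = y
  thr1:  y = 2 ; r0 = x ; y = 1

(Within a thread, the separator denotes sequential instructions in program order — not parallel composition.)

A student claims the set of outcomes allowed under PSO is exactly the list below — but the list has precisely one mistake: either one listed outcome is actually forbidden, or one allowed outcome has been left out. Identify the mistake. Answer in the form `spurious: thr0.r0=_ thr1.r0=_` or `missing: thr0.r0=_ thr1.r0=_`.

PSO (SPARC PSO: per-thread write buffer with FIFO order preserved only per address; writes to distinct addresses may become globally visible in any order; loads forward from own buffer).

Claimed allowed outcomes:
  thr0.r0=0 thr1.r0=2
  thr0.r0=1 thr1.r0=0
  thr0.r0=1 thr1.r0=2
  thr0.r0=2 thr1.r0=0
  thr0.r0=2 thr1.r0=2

missing: thr0.r0=0 thr1.r0=0

outcome vector order: (thr0.r0,thr1.r0)
PSO: 6 outcomes — {(0,0) (0,2) (1,0) (1,2) (2,0) (2,2)}
PSO∖claimed = {(0,0)}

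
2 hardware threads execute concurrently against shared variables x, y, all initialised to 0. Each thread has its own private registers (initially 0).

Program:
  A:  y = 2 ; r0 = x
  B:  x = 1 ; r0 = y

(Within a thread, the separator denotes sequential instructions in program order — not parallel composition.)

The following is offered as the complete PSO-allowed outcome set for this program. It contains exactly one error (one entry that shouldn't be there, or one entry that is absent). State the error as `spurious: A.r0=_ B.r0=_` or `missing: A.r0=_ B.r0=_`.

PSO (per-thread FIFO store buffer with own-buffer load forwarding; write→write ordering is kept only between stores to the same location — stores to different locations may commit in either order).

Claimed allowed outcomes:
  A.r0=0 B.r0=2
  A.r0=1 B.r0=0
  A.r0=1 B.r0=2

missing: A.r0=0 B.r0=0

outcome vector order: (A.r0,B.r0)
PSO: 4 outcomes — {00; 02; 10; 12}
PSO∖claimed = {00}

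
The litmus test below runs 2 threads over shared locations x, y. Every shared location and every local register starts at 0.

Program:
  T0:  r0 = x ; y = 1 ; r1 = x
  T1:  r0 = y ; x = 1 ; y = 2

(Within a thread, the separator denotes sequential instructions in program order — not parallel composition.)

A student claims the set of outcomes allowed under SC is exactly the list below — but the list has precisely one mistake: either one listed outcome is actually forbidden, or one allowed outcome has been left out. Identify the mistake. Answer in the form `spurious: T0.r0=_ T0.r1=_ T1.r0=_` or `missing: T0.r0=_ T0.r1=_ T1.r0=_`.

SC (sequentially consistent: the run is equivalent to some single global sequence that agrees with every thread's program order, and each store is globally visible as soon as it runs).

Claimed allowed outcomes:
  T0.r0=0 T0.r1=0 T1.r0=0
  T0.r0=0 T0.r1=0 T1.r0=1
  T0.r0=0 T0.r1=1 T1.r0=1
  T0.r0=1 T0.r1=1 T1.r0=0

outcome vector order: (T0.r0,T0.r1,T1.r0)
[SC] allowed = {000; 001; 010; 011; 110}
SC∖claimed = {010}

missing: T0.r0=0 T0.r1=1 T1.r0=0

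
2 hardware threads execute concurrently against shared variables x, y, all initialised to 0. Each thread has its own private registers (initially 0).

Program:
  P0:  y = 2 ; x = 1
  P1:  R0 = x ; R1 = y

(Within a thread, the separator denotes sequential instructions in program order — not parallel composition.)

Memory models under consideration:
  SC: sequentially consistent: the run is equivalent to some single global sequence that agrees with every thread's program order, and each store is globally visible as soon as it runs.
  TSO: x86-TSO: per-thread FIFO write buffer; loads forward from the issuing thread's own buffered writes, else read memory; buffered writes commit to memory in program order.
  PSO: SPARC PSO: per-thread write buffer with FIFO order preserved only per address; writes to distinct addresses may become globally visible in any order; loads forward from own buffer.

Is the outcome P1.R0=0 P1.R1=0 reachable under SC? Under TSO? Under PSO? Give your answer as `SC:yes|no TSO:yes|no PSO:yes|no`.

SC:yes TSO:yes PSO:yes

outcome vector order: (P1.R0,P1.R1)
under SC → (0,0); (0,2); (1,2)
under TSO → (0,0); (0,2); (1,2)
under PSO → (0,0); (0,2); (1,0); (1,2)
target (0,0) ∈ {SC,TSO,PSO}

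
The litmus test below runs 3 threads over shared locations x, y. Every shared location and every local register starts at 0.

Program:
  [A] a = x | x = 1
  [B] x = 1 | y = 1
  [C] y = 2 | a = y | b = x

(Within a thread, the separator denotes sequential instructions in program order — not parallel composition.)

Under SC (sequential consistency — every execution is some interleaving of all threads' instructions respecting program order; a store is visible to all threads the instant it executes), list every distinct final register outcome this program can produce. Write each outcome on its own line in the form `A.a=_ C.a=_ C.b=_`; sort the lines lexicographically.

A.a=0 C.a=1 C.b=1
A.a=0 C.a=2 C.b=0
A.a=0 C.a=2 C.b=1
A.a=1 C.a=1 C.b=1
A.a=1 C.a=2 C.b=0
A.a=1 C.a=2 C.b=1

outcome vector order: (A.a,C.a,C.b)
|SC outcomes| = 6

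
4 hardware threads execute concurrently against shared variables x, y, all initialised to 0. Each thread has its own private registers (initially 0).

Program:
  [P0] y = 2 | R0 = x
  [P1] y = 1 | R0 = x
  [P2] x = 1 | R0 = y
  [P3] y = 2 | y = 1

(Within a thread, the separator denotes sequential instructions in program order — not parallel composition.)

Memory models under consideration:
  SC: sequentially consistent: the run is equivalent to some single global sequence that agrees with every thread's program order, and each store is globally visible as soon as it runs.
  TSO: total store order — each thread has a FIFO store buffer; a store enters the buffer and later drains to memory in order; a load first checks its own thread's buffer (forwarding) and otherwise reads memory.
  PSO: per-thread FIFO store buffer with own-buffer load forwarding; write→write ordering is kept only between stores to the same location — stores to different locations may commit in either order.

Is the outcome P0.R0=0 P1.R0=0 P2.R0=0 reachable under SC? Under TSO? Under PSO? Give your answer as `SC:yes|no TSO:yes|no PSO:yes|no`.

outcome vector order: (P0.R0,P1.R0,P2.R0)
SC: 9 outcomes — {0/0/1, 0/0/2, 0/1/1, 0/1/2, 1/0/1, 1/0/2, 1/1/0, 1/1/1, 1/1/2}
TSO: 12 outcomes — {0/0/0, 0/0/1, 0/0/2, 0/1/0, 0/1/1, 0/1/2, 1/0/0, 1/0/1, 1/0/2, 1/1/0, 1/1/1, 1/1/2}
PSO: 12 outcomes — {0/0/0, 0/0/1, 0/0/2, 0/1/0, 0/1/1, 0/1/2, 1/0/0, 1/0/1, 1/0/2, 1/1/0, 1/1/1, 1/1/2}
target 0/0/0 ∈ {TSO,PSO}

SC:no TSO:yes PSO:yes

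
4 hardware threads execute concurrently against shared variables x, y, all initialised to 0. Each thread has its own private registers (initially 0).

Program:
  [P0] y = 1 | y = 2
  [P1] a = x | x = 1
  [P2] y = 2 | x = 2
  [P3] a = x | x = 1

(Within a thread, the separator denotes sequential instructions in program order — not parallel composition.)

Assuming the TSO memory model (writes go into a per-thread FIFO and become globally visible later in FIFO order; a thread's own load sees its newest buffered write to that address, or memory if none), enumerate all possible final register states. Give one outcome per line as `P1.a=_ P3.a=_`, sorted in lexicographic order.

P1.a=0 P3.a=0
P1.a=0 P3.a=1
P1.a=0 P3.a=2
P1.a=1 P3.a=0
P1.a=1 P3.a=2
P1.a=2 P3.a=0
P1.a=2 P3.a=1
P1.a=2 P3.a=2

outcome vector order: (P1.a,P3.a)
|TSO outcomes| = 8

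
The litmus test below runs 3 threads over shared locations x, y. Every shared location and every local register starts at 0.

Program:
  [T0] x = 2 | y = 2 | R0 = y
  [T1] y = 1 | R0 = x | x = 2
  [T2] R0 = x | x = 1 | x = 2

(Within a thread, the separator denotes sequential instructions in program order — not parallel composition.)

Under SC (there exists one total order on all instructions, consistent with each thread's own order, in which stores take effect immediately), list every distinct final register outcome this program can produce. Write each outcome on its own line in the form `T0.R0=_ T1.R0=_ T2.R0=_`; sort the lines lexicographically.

T0.R0=1 T1.R0=1 T2.R0=0
T0.R0=1 T1.R0=1 T2.R0=2
T0.R0=1 T1.R0=2 T2.R0=0
T0.R0=1 T1.R0=2 T2.R0=2
T0.R0=2 T1.R0=0 T2.R0=0
T0.R0=2 T1.R0=0 T2.R0=2
T0.R0=2 T1.R0=1 T2.R0=0
T0.R0=2 T1.R0=1 T2.R0=2
T0.R0=2 T1.R0=2 T2.R0=0
T0.R0=2 T1.R0=2 T2.R0=2

outcome vector order: (T0.R0,T1.R0,T2.R0)
|SC outcomes| = 10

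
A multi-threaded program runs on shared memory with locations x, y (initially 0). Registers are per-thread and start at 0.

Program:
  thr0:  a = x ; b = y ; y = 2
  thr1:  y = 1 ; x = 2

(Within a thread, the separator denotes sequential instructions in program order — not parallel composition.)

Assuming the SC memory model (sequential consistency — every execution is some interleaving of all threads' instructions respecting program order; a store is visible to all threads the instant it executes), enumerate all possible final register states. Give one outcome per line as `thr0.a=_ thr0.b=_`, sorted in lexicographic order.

thr0.a=0 thr0.b=0
thr0.a=0 thr0.b=1
thr0.a=2 thr0.b=1

outcome vector order: (thr0.a,thr0.b)
|SC outcomes| = 3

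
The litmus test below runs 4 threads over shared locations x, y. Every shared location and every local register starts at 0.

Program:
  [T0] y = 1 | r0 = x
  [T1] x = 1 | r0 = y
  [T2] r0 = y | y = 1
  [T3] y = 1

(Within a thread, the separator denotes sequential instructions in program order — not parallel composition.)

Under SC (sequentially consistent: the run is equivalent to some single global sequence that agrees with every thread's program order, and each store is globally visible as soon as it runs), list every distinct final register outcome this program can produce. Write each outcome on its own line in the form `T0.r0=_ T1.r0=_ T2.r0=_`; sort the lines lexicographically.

T0.r0=0 T1.r0=1 T2.r0=0
T0.r0=0 T1.r0=1 T2.r0=1
T0.r0=1 T1.r0=0 T2.r0=0
T0.r0=1 T1.r0=0 T2.r0=1
T0.r0=1 T1.r0=1 T2.r0=0
T0.r0=1 T1.r0=1 T2.r0=1

outcome vector order: (T0.r0,T1.r0,T2.r0)
|SC outcomes| = 6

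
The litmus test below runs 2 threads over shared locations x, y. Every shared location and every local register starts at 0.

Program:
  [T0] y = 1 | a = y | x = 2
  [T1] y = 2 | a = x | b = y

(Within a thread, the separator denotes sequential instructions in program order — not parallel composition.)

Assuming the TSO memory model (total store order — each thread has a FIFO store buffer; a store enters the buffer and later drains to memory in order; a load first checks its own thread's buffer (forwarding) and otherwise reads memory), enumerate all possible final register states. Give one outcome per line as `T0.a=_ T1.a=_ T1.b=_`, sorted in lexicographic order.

outcome vector order: (T0.a,T1.a,T1.b)
|TSO outcomes| = 6

T0.a=1 T1.a=0 T1.b=1
T0.a=1 T1.a=0 T1.b=2
T0.a=1 T1.a=2 T1.b=1
T0.a=1 T1.a=2 T1.b=2
T0.a=2 T1.a=0 T1.b=2
T0.a=2 T1.a=2 T1.b=2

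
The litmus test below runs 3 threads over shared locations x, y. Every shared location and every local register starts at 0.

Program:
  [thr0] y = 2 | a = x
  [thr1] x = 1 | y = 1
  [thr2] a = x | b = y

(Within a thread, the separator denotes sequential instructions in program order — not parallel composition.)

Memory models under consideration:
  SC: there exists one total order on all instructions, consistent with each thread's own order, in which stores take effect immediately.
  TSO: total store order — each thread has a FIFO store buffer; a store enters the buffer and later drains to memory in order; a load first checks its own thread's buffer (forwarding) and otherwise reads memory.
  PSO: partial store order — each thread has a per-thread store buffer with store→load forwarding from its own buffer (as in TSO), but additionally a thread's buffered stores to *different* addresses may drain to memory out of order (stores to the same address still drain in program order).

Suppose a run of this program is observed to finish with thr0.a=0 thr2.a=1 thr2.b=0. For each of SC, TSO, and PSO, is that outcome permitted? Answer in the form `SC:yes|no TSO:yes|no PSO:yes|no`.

outcome vector order: (thr0.a,thr2.a,thr2.b)
[SC] allowed = {(0,0,0) (0,0,1) (0,0,2) (0,1,1) (0,1,2) (1,0,0) (1,0,1) (1,0,2) (1,1,0) (1,1,1) (1,1,2)}
[TSO] allowed = {(0,0,0) (0,0,1) (0,0,2) (0,1,0) (0,1,1) (0,1,2) (1,0,0) (1,0,1) (1,0,2) (1,1,0) (1,1,1) (1,1,2)}
[PSO] allowed = {(0,0,0) (0,0,1) (0,0,2) (0,1,0) (0,1,1) (0,1,2) (1,0,0) (1,0,1) (1,0,2) (1,1,0) (1,1,1) (1,1,2)}
target (0,1,0) ∈ {TSO,PSO}

SC:no TSO:yes PSO:yes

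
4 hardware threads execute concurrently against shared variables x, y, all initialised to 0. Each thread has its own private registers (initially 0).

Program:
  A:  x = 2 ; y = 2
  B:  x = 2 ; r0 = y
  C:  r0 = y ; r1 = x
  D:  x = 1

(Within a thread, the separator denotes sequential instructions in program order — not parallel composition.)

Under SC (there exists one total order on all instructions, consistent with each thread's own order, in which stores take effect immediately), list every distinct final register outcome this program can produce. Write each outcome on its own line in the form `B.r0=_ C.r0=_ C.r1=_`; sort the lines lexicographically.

outcome vector order: (B.r0,C.r0,C.r1)
|SC outcomes| = 10

B.r0=0 C.r0=0 C.r1=0
B.r0=0 C.r0=0 C.r1=1
B.r0=0 C.r0=0 C.r1=2
B.r0=0 C.r0=2 C.r1=1
B.r0=0 C.r0=2 C.r1=2
B.r0=2 C.r0=0 C.r1=0
B.r0=2 C.r0=0 C.r1=1
B.r0=2 C.r0=0 C.r1=2
B.r0=2 C.r0=2 C.r1=1
B.r0=2 C.r0=2 C.r1=2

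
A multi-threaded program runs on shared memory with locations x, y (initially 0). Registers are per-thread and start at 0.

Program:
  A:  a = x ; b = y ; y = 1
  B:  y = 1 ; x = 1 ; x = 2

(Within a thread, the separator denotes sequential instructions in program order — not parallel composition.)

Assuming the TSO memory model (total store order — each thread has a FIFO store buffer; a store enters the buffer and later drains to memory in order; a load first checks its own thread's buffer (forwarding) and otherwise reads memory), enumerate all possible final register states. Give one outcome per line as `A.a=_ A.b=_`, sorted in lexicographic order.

outcome vector order: (A.a,A.b)
|TSO outcomes| = 4

A.a=0 A.b=0
A.a=0 A.b=1
A.a=1 A.b=1
A.a=2 A.b=1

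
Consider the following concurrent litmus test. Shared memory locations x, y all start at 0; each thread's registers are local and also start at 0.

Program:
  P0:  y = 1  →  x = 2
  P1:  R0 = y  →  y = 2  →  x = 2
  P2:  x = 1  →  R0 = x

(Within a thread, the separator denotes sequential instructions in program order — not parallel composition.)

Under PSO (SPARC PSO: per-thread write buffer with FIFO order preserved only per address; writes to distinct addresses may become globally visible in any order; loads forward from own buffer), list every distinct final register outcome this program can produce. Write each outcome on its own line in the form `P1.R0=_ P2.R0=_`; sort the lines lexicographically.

P1.R0=0 P2.R0=1
P1.R0=0 P2.R0=2
P1.R0=1 P2.R0=1
P1.R0=1 P2.R0=2

outcome vector order: (P1.R0,P2.R0)
|PSO outcomes| = 4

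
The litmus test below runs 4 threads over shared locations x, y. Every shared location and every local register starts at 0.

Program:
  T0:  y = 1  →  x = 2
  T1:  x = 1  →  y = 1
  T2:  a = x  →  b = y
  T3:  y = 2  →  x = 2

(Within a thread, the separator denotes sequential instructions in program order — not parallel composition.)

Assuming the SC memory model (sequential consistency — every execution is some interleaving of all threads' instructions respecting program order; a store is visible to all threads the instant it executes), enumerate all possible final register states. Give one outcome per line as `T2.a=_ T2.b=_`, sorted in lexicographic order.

outcome vector order: (T2.a,T2.b)
|SC outcomes| = 8

T2.a=0 T2.b=0
T2.a=0 T2.b=1
T2.a=0 T2.b=2
T2.a=1 T2.b=0
T2.a=1 T2.b=1
T2.a=1 T2.b=2
T2.a=2 T2.b=1
T2.a=2 T2.b=2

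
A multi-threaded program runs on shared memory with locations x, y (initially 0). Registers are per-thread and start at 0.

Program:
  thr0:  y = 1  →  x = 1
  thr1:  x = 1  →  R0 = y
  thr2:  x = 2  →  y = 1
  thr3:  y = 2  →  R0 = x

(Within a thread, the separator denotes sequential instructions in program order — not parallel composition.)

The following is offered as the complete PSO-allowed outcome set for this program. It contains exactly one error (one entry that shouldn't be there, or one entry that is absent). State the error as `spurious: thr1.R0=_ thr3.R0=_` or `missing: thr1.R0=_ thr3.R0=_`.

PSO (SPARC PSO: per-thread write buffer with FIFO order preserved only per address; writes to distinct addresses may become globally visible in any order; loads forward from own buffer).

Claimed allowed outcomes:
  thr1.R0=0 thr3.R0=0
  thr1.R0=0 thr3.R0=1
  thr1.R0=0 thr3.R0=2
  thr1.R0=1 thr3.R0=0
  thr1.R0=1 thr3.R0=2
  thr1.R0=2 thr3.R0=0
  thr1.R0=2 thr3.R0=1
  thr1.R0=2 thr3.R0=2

outcome vector order: (thr1.R0,thr3.R0)
PSO: 9 outcomes — {(0,0) (0,1) (0,2) (1,0) (1,1) (1,2) (2,0) (2,1) (2,2)}
PSO∖claimed = {(1,1)}

missing: thr1.R0=1 thr3.R0=1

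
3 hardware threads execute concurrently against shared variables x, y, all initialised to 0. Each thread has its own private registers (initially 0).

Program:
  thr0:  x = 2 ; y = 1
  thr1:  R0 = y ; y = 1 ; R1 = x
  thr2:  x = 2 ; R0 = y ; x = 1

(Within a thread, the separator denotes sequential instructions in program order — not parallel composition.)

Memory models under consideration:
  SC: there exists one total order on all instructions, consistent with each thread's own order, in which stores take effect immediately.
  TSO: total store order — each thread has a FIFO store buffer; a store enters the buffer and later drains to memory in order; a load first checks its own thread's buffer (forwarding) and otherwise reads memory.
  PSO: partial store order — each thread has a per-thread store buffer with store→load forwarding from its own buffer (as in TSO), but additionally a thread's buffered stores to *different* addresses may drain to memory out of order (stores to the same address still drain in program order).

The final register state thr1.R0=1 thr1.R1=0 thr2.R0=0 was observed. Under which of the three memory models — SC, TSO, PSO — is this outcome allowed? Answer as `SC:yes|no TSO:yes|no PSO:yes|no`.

outcome vector order: (thr1.R0,thr1.R1,thr2.R0)
[SC] allowed = {(0,0,1); (0,1,0); (0,1,1); (0,2,0); (0,2,1); (1,1,0); (1,1,1); (1,2,0); (1,2,1)}
[TSO] allowed = {(0,0,0); (0,0,1); (0,1,0); (0,1,1); (0,2,0); (0,2,1); (1,1,0); (1,1,1); (1,2,0); (1,2,1)}
[PSO] allowed = {(0,0,0); (0,0,1); (0,1,0); (0,1,1); (0,2,0); (0,2,1); (1,0,0); (1,0,1); (1,1,0); (1,1,1); (1,2,0); (1,2,1)}
target (1,0,0) ∈ {PSO}

SC:no TSO:no PSO:yes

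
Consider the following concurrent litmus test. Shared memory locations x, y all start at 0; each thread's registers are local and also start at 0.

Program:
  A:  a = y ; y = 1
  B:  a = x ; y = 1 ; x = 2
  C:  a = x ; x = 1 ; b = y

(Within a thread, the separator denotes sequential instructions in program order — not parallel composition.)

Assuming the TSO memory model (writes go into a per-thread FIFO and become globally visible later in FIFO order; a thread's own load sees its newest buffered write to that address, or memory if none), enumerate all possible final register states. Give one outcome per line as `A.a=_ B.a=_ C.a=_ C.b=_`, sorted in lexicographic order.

outcome vector order: (A.a,B.a,C.a,C.b)
|TSO outcomes| = 10

A.a=0 B.a=0 C.a=0 C.b=0
A.a=0 B.a=0 C.a=0 C.b=1
A.a=0 B.a=0 C.a=2 C.b=1
A.a=0 B.a=1 C.a=0 C.b=0
A.a=0 B.a=1 C.a=0 C.b=1
A.a=1 B.a=0 C.a=0 C.b=0
A.a=1 B.a=0 C.a=0 C.b=1
A.a=1 B.a=0 C.a=2 C.b=1
A.a=1 B.a=1 C.a=0 C.b=0
A.a=1 B.a=1 C.a=0 C.b=1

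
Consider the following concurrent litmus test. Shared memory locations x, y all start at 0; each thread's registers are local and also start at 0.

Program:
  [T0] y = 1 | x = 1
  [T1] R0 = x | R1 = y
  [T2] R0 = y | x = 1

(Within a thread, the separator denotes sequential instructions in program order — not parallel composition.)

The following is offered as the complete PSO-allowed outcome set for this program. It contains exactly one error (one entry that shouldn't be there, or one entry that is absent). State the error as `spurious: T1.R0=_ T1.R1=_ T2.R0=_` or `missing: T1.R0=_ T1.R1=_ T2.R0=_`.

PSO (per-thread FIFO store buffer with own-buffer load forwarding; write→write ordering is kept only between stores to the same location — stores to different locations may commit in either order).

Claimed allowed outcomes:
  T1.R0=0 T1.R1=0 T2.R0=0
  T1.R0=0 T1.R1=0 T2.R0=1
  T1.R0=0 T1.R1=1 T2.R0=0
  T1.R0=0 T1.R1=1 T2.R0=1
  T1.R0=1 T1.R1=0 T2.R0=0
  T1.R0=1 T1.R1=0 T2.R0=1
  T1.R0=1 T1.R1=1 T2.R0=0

outcome vector order: (T1.R0,T1.R1,T2.R0)
[PSO] allowed = {0/0/0 0/0/1 0/1/0 0/1/1 1/0/0 1/0/1 1/1/0 1/1/1}
PSO∖claimed = {1/1/1}

missing: T1.R0=1 T1.R1=1 T2.R0=1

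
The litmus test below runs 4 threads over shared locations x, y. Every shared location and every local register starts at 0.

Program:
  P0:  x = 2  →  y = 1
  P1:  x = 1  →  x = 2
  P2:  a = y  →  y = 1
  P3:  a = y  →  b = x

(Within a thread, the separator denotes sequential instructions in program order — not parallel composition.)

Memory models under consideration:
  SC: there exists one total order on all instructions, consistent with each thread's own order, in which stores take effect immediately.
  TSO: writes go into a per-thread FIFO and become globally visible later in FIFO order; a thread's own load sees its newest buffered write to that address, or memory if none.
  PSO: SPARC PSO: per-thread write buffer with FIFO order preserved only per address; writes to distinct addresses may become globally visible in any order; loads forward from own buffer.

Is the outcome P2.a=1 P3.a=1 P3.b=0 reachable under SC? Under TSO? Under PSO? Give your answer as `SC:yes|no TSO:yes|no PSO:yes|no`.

outcome vector order: (P2.a,P3.a,P3.b)
[SC] allowed = {0/0/0 0/0/1 0/0/2 0/1/0 0/1/1 0/1/2 1/0/0 1/0/1 1/0/2 1/1/1 1/1/2}
[TSO] allowed = {0/0/0 0/0/1 0/0/2 0/1/0 0/1/1 0/1/2 1/0/0 1/0/1 1/0/2 1/1/1 1/1/2}
[PSO] allowed = {0/0/0 0/0/1 0/0/2 0/1/0 0/1/1 0/1/2 1/0/0 1/0/1 1/0/2 1/1/0 1/1/1 1/1/2}
target 1/1/0 ∈ {PSO}

SC:no TSO:no PSO:yes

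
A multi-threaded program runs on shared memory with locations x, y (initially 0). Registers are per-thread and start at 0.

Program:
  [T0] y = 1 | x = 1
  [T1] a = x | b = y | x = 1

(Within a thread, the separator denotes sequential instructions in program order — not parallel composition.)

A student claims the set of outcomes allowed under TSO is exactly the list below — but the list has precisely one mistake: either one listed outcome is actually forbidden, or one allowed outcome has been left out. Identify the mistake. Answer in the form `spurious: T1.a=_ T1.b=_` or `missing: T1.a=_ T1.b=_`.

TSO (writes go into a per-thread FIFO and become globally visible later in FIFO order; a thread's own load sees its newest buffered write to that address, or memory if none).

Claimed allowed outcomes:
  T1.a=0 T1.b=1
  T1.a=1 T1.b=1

missing: T1.a=0 T1.b=0

outcome vector order: (T1.a,T1.b)
TSO: 3 outcomes — {(0,0); (0,1); (1,1)}
TSO∖claimed = {(0,0)}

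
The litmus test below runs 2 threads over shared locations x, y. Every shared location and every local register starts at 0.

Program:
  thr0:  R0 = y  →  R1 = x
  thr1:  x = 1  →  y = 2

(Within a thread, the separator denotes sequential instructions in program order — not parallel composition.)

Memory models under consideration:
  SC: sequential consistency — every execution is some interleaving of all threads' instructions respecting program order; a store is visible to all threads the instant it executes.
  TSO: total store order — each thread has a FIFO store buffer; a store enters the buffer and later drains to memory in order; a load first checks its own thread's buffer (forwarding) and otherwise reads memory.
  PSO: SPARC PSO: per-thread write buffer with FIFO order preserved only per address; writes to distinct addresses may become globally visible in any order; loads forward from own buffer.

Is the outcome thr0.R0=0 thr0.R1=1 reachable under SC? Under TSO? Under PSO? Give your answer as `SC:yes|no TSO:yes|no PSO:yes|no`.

outcome vector order: (thr0.R0,thr0.R1)
under SC → 00, 01, 21
under TSO → 00, 01, 21
under PSO → 00, 01, 20, 21
target 01 ∈ {SC,TSO,PSO}

SC:yes TSO:yes PSO:yes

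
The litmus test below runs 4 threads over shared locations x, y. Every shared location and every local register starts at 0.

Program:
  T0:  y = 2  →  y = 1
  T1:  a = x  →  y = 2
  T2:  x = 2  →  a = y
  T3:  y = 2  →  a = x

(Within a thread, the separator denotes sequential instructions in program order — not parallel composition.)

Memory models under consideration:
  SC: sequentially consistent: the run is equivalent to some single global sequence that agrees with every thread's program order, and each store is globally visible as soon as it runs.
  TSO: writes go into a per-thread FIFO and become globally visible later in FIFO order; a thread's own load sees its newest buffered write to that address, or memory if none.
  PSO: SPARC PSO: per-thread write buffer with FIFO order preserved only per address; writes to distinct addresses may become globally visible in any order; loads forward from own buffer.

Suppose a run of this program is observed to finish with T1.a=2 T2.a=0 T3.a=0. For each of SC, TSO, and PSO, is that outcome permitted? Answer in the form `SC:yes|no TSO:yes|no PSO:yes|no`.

SC:no TSO:yes PSO:yes

outcome vector order: (T1.a,T2.a,T3.a)
SC (10): 002; 010; 012; 020; 022; 202; 210; 212; 220; 222
TSO (12): 000; 002; 010; 012; 020; 022; 200; 202; 210; 212; 220; 222
PSO (12): 000; 002; 010; 012; 020; 022; 200; 202; 210; 212; 220; 222
target 200 ∈ {TSO,PSO}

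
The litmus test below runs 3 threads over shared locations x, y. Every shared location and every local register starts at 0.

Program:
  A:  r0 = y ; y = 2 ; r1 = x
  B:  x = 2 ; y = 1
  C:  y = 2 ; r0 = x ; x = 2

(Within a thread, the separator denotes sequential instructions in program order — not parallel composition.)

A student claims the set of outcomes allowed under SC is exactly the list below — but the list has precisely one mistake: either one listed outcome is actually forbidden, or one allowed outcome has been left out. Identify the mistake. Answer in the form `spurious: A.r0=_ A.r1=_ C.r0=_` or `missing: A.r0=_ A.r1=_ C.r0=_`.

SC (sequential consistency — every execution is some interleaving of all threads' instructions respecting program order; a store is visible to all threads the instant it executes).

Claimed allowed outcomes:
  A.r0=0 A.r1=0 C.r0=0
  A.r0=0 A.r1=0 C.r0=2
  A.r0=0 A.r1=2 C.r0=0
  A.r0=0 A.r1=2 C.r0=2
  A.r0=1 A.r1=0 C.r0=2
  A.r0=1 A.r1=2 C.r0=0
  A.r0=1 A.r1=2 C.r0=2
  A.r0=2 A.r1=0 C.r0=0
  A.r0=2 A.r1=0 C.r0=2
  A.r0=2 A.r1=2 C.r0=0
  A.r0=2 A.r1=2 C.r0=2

outcome vector order: (A.r0,A.r1,C.r0)
[SC] allowed = {000; 002; 020; 022; 120; 122; 200; 202; 220; 222}
claimed∖SC = {102}

spurious: A.r0=1 A.r1=0 C.r0=2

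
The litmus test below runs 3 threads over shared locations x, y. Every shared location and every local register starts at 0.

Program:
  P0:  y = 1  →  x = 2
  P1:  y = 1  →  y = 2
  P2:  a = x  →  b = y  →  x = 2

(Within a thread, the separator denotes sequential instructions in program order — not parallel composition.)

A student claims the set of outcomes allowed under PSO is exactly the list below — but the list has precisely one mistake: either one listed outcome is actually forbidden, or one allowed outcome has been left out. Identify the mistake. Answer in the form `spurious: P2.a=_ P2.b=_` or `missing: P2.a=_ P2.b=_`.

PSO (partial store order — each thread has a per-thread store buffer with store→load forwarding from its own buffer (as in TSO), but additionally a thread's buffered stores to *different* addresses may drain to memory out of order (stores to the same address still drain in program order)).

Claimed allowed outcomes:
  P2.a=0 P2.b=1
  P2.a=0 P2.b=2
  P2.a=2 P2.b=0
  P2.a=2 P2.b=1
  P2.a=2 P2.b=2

missing: P2.a=0 P2.b=0

outcome vector order: (P2.a,P2.b)
[PSO] allowed = {00; 01; 02; 20; 21; 22}
PSO∖claimed = {00}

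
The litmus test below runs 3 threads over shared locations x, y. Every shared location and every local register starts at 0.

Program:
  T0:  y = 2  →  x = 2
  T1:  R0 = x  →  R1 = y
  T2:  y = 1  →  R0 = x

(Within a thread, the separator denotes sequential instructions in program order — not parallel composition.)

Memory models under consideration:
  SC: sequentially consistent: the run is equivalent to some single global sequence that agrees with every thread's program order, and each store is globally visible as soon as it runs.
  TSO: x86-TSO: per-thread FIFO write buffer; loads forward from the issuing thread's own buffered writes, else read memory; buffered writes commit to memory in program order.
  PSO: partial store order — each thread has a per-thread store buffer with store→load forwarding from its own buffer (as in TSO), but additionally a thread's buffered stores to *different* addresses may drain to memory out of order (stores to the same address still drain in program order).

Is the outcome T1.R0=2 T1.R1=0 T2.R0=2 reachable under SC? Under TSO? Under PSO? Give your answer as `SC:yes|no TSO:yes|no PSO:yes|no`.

outcome vector order: (T1.R0,T1.R1,T2.R0)
under SC → (0,0,0), (0,0,2), (0,1,0), (0,1,2), (0,2,0), (0,2,2), (2,1,0), (2,1,2), (2,2,0), (2,2,2)
under TSO → (0,0,0), (0,0,2), (0,1,0), (0,1,2), (0,2,0), (0,2,2), (2,1,0), (2,1,2), (2,2,0), (2,2,2)
under PSO → (0,0,0), (0,0,2), (0,1,0), (0,1,2), (0,2,0), (0,2,2), (2,0,0), (2,0,2), (2,1,0), (2,1,2), (2,2,0), (2,2,2)
target (2,0,2) ∈ {PSO}

SC:no TSO:no PSO:yes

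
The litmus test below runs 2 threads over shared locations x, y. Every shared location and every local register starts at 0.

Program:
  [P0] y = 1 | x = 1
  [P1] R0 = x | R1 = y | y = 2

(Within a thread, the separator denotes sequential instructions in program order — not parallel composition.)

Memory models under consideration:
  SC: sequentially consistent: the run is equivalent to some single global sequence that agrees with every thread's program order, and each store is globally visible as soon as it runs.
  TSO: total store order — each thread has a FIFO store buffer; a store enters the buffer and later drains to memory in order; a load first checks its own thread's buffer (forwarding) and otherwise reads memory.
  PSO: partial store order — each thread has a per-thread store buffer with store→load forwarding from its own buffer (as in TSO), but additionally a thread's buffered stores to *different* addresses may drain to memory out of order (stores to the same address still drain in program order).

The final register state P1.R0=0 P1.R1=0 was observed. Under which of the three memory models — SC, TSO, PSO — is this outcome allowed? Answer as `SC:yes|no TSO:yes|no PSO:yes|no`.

outcome vector order: (P1.R0,P1.R1)
under SC → (0,0), (0,1), (1,1)
under TSO → (0,0), (0,1), (1,1)
under PSO → (0,0), (0,1), (1,0), (1,1)
target (0,0) ∈ {SC,TSO,PSO}

SC:yes TSO:yes PSO:yes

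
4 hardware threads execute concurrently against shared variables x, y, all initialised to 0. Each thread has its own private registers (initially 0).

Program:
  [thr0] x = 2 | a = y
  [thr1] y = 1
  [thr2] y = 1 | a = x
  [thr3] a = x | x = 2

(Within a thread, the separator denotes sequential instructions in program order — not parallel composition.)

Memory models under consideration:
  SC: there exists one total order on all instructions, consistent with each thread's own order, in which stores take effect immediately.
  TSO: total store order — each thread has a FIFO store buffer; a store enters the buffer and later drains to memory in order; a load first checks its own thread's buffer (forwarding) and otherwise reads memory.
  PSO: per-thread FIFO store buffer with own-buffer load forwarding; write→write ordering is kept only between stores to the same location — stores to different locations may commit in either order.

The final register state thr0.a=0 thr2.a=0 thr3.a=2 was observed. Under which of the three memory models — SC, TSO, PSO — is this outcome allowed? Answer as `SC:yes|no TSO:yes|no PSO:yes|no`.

SC:no TSO:yes PSO:yes

outcome vector order: (thr0.a,thr2.a,thr3.a)
SC (6): <0 2 0>, <0 2 2>, <1 0 0>, <1 0 2>, <1 2 0>, <1 2 2>
TSO (8): <0 0 0>, <0 0 2>, <0 2 0>, <0 2 2>, <1 0 0>, <1 0 2>, <1 2 0>, <1 2 2>
PSO (8): <0 0 0>, <0 0 2>, <0 2 0>, <0 2 2>, <1 0 0>, <1 0 2>, <1 2 0>, <1 2 2>
target <0 0 2> ∈ {TSO,PSO}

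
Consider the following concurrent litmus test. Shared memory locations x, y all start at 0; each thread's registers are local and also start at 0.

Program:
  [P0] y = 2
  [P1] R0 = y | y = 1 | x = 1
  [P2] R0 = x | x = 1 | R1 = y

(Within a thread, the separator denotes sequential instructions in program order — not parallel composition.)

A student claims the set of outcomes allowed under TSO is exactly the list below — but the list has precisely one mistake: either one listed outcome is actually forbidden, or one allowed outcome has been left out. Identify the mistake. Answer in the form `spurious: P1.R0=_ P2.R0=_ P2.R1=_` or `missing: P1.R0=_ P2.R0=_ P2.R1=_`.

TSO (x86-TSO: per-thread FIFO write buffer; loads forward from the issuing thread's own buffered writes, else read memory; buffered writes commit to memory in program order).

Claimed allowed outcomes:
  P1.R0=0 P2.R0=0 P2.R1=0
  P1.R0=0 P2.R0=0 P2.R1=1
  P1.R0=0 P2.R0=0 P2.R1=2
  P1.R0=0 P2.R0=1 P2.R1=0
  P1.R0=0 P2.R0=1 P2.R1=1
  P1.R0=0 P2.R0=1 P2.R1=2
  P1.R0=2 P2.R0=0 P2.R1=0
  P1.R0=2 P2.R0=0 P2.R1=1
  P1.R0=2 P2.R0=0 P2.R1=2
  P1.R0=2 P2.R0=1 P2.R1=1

spurious: P1.R0=0 P2.R0=1 P2.R1=0

outcome vector order: (P1.R0,P2.R0,P2.R1)
TSO: 9 outcomes — {<0 0 0>; <0 0 1>; <0 0 2>; <0 1 1>; <0 1 2>; <2 0 0>; <2 0 1>; <2 0 2>; <2 1 1>}
claimed∖TSO = {<0 1 0>}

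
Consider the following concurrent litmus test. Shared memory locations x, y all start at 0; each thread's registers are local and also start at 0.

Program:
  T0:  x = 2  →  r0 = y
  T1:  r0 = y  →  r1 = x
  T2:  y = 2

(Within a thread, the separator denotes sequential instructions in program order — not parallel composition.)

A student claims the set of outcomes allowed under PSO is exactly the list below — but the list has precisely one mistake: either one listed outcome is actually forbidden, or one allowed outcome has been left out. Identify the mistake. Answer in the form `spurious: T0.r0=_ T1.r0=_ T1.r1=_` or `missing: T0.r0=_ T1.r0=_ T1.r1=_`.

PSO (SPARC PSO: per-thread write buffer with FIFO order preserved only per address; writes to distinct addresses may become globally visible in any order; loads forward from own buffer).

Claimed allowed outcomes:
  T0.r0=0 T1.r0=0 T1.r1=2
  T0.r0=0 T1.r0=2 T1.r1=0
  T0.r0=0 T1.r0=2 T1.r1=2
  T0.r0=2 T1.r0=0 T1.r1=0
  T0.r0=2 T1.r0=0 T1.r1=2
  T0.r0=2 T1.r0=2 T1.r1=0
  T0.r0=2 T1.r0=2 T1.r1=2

missing: T0.r0=0 T1.r0=0 T1.r1=0

outcome vector order: (T0.r0,T1.r0,T1.r1)
[PSO] allowed = {<0 0 0> <0 0 2> <0 2 0> <0 2 2> <2 0 0> <2 0 2> <2 2 0> <2 2 2>}
PSO∖claimed = {<0 0 0>}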